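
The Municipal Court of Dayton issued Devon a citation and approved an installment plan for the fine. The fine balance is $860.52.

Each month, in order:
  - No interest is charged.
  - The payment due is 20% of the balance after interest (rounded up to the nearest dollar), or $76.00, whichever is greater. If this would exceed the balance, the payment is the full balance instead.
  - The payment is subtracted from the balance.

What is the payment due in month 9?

$47.52

Month 1: opening $860.52; payment $173.00; balance $687.52
Month 2: opening $687.52; payment $138.00; balance $549.52
Month 3: opening $549.52; payment $110.00; balance $439.52
Month 4: opening $439.52; payment $88.00; balance $351.52
Month 5: opening $351.52; payment $76.00; balance $275.52
Month 6: opening $275.52; payment $76.00; balance $199.52
Month 7: opening $199.52; payment $76.00; balance $123.52
Month 8: opening $123.52; payment $76.00; balance $47.52
Month 9: opening $47.52; payment $47.52; balance $0.00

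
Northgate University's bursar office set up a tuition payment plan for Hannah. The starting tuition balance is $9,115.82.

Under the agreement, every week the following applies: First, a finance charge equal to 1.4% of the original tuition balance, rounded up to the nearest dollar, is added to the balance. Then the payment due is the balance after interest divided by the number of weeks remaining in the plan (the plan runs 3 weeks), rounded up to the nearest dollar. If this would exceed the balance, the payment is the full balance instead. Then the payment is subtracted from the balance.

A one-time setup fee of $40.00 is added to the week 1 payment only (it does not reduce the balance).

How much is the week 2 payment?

Week 1: opening $9,115.82; interest $128.00 → $9,243.82; payment $3,082.00 (+ $40.00 fee); balance $6,161.82
Week 2: opening $6,161.82; interest $128.00 → $6,289.82; payment $3,145.00; balance $3,144.82

$3,145.00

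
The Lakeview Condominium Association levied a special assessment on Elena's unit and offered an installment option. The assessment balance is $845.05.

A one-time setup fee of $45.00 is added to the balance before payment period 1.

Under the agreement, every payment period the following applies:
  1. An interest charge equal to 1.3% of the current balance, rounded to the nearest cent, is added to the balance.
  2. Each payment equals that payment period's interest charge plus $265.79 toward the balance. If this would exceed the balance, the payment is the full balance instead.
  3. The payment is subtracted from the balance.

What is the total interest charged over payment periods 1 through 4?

$25.55

Payment period 1: opening $890.05; interest $11.57 → $901.62; payment $277.36; balance $624.26
Payment period 2: opening $624.26; interest $8.12 → $632.38; payment $273.91; balance $358.47
Payment period 3: opening $358.47; interest $4.66 → $363.13; payment $270.45; balance $92.68
Payment period 4: opening $92.68; interest $1.20 → $93.88; payment $93.88; balance $0.00
Total interest: $11.57 + $8.12 + $4.66 + $1.20 = $25.55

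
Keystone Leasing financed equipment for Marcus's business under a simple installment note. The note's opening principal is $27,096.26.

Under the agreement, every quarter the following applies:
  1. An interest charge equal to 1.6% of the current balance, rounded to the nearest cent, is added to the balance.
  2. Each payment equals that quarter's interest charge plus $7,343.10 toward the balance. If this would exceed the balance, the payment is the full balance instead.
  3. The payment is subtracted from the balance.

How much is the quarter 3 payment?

# | Opening | Interest | Payment | End bal
1 | $27,096.26 | $433.54 | $7,776.64 | $19,753.16
2 | $19,753.16 | $316.05 | $7,659.15 | $12,410.06
3 | $12,410.06 | $198.56 | $7,541.66 | $5,066.96

$7,541.66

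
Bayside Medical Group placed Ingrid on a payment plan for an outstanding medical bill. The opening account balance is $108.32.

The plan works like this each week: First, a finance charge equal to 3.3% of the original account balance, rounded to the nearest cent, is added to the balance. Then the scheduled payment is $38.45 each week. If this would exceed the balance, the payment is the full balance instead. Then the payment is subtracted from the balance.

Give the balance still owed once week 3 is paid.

Week 1: $108.32 +$3.57 interest = $111.89; pay $38.45 → $73.44
Week 2: $73.44 +$3.57 interest = $77.01; pay $38.45 → $38.56
Week 3: $38.56 +$3.57 interest = $42.13; pay $38.45 → $3.68

$3.68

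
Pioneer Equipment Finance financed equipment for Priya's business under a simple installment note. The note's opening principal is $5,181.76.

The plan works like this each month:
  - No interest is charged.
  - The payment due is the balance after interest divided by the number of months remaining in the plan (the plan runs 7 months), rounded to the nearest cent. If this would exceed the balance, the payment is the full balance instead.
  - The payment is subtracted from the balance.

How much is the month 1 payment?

$740.25

Month 1: opening $5,181.76; payment $740.25; balance $4,441.51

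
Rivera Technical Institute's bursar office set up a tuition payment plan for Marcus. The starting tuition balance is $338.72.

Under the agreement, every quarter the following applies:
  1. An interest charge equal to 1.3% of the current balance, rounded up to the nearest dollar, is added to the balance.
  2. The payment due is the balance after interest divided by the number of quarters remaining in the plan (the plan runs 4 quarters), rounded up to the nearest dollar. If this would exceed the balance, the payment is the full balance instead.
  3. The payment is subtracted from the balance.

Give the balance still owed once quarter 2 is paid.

# | Opening | Interest | Payment | End bal
1 | $338.72 | $5.00 | $86.00 | $257.72
2 | $257.72 | $4.00 | $88.00 | $173.72

$173.72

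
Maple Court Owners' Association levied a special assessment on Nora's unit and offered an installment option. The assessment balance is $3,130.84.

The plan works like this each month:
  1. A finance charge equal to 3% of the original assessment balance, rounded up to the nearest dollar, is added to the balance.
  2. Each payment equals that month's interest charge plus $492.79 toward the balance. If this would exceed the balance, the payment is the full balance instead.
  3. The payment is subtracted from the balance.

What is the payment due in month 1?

Month 1: $3,130.84 +$94.00 interest = $3,224.84; pay $586.79 → $2,638.05

$586.79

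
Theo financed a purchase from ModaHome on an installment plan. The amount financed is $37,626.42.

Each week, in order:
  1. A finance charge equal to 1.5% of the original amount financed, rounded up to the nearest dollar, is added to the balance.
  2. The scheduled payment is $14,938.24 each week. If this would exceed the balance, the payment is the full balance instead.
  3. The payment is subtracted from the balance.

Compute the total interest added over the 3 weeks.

Week 1: $37,626.42 +$565.00 interest = $38,191.42; pay $14,938.24 → $23,253.18
Week 2: $23,253.18 +$565.00 interest = $23,818.18; pay $14,938.24 → $8,879.94
Week 3: $8,879.94 +$565.00 interest = $9,444.94; pay $9,444.94 → $0.00
Total interest: $565.00 + $565.00 + $565.00 = $1,695.00

$1,695.00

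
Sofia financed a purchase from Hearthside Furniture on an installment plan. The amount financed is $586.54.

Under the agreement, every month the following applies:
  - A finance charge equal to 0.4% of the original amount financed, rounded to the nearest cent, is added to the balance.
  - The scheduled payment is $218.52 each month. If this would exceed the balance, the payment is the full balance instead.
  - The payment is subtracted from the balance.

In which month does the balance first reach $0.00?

# | Opening | Interest | Payment | End bal
1 | $586.54 | $2.35 | $218.52 | $370.37
2 | $370.37 | $2.35 | $218.52 | $154.20
3 | $154.20 | $2.35 | $156.55 | $0.00
Balance reaches $0.00 in month 3.

3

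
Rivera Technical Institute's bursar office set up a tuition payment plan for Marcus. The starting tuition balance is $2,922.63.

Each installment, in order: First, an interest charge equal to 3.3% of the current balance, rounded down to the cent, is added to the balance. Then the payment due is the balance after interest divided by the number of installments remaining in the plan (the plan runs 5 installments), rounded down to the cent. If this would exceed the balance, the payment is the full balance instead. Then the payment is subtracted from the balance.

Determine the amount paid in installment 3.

Installment 1: opening $2,922.63; interest $96.44 → $3,019.07; payment $603.81; balance $2,415.26
Installment 2: opening $2,415.26; interest $79.70 → $2,494.96; payment $623.74; balance $1,871.22
Installment 3: opening $1,871.22; interest $61.75 → $1,932.97; payment $644.32; balance $1,288.65

$644.32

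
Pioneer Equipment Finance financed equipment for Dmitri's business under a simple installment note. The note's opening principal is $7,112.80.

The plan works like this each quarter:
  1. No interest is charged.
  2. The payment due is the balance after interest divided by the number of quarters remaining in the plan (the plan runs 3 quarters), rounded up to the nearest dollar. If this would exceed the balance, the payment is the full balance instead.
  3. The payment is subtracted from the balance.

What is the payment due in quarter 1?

$2,371.00

Quarter 1: $7,112.80 − $2,371.00 → $4,741.80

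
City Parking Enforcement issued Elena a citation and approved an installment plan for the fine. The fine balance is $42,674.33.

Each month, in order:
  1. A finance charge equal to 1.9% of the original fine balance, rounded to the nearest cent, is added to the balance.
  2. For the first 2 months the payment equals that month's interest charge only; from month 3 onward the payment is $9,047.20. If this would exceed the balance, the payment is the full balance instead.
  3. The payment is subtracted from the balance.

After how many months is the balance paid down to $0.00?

Month 1: $42,674.33 +$810.81 interest = $43,485.14; pay $810.81 → $42,674.33
Month 2: $42,674.33 +$810.81 interest = $43,485.14; pay $810.81 → $42,674.33
Month 3: $42,674.33 +$810.81 interest = $43,485.14; pay $9,047.20 → $34,437.94
Month 4: $34,437.94 +$810.81 interest = $35,248.75; pay $9,047.20 → $26,201.55
Month 5: $26,201.55 +$810.81 interest = $27,012.36; pay $9,047.20 → $17,965.16
Month 6: $17,965.16 +$810.81 interest = $18,775.97; pay $9,047.20 → $9,728.77
Month 7: $9,728.77 +$810.81 interest = $10,539.58; pay $9,047.20 → $1,492.38
Month 8: $1,492.38 +$810.81 interest = $2,303.19; pay $2,303.19 → $0.00
Balance reaches $0.00 in month 8.

8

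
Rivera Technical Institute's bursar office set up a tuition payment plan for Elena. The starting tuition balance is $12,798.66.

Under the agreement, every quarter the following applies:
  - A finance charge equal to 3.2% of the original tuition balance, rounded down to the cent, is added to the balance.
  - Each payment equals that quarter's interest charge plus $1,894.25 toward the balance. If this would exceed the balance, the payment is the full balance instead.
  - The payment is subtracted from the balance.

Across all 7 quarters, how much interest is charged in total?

Quarter 1: opening $12,798.66; interest $409.55 → $13,208.21; payment $2,303.80; balance $10,904.41
Quarter 2: opening $10,904.41; interest $409.55 → $11,313.96; payment $2,303.80; balance $9,010.16
Quarter 3: opening $9,010.16; interest $409.55 → $9,419.71; payment $2,303.80; balance $7,115.91
Quarter 4: opening $7,115.91; interest $409.55 → $7,525.46; payment $2,303.80; balance $5,221.66
Quarter 5: opening $5,221.66; interest $409.55 → $5,631.21; payment $2,303.80; balance $3,327.41
Quarter 6: opening $3,327.41; interest $409.55 → $3,736.96; payment $2,303.80; balance $1,433.16
Quarter 7: opening $1,433.16; interest $409.55 → $1,842.71; payment $1,842.71; balance $0.00
Total interest: $409.55 + $409.55 + $409.55 + $409.55 + $409.55 + $409.55 + $409.55 = $2,866.85

$2,866.85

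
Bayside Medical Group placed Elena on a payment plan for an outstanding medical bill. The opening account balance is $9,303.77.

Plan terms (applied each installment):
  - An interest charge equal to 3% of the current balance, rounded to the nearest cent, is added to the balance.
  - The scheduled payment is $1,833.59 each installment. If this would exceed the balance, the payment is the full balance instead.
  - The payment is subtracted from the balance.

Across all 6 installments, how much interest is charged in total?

Installment 1: $9,303.77 +$279.11 interest = $9,582.88; pay $1,833.59 → $7,749.29
Installment 2: $7,749.29 +$232.48 interest = $7,981.77; pay $1,833.59 → $6,148.18
Installment 3: $6,148.18 +$184.45 interest = $6,332.63; pay $1,833.59 → $4,499.04
Installment 4: $4,499.04 +$134.97 interest = $4,634.01; pay $1,833.59 → $2,800.42
Installment 5: $2,800.42 +$84.01 interest = $2,884.43; pay $1,833.59 → $1,050.84
Installment 6: $1,050.84 +$31.53 interest = $1,082.37; pay $1,082.37 → $0.00
Total interest: $279.11 + $232.48 + $184.45 + $134.97 + $84.01 + $31.53 = $946.55

$946.55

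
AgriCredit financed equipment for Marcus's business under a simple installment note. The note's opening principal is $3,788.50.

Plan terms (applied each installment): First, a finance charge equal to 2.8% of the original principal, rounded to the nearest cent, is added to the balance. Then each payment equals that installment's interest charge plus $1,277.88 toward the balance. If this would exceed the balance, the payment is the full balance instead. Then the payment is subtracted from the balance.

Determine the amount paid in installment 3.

$1,338.82

Installment 1: opening $3,788.50; interest $106.08 → $3,894.58; payment $1,383.96; balance $2,510.62
Installment 2: opening $2,510.62; interest $106.08 → $2,616.70; payment $1,383.96; balance $1,232.74
Installment 3: opening $1,232.74; interest $106.08 → $1,338.82; payment $1,338.82; balance $0.00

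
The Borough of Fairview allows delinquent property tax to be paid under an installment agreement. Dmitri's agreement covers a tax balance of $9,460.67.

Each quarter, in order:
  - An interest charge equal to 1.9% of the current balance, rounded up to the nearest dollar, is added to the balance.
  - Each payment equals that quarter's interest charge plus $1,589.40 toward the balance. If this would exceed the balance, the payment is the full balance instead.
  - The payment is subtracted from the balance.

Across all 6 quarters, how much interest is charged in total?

$628.00

Quarter 1: opening $9,460.67; interest $180.00 → $9,640.67; payment $1,769.40; balance $7,871.27
Quarter 2: opening $7,871.27; interest $150.00 → $8,021.27; payment $1,739.40; balance $6,281.87
Quarter 3: opening $6,281.87; interest $120.00 → $6,401.87; payment $1,709.40; balance $4,692.47
Quarter 4: opening $4,692.47; interest $90.00 → $4,782.47; payment $1,679.40; balance $3,103.07
Quarter 5: opening $3,103.07; interest $59.00 → $3,162.07; payment $1,648.40; balance $1,513.67
Quarter 6: opening $1,513.67; interest $29.00 → $1,542.67; payment $1,542.67; balance $0.00
Total interest: $180.00 + $150.00 + $120.00 + $90.00 + $59.00 + $29.00 = $628.00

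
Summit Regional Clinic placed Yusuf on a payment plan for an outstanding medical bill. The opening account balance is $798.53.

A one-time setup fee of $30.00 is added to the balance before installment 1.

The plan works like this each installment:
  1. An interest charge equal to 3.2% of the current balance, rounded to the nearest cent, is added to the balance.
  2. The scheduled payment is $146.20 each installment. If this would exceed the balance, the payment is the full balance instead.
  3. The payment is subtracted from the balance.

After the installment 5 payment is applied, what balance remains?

$190.54

Installment 1: opening $828.53; interest $26.51 → $855.04; payment $146.20; balance $708.84
Installment 2: opening $708.84; interest $22.68 → $731.52; payment $146.20; balance $585.32
Installment 3: opening $585.32; interest $18.73 → $604.05; payment $146.20; balance $457.85
Installment 4: opening $457.85; interest $14.65 → $472.50; payment $146.20; balance $326.30
Installment 5: opening $326.30; interest $10.44 → $336.74; payment $146.20; balance $190.54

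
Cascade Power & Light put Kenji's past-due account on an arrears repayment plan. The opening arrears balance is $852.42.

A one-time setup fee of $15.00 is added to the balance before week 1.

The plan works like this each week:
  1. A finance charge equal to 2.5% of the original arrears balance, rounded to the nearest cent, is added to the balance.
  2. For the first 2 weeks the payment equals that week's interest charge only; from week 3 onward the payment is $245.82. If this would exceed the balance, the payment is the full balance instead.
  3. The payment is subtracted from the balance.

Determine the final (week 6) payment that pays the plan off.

$215.20

Week 1: opening $867.42; interest $21.31 → $888.73; payment $21.31; balance $867.42
Week 2: opening $867.42; interest $21.31 → $888.73; payment $21.31; balance $867.42
Week 3: opening $867.42; interest $21.31 → $888.73; payment $245.82; balance $642.91
Week 4: opening $642.91; interest $21.31 → $664.22; payment $245.82; balance $418.40
Week 5: opening $418.40; interest $21.31 → $439.71; payment $245.82; balance $193.89
Week 6: opening $193.89; interest $21.31 → $215.20; payment $215.20; balance $0.00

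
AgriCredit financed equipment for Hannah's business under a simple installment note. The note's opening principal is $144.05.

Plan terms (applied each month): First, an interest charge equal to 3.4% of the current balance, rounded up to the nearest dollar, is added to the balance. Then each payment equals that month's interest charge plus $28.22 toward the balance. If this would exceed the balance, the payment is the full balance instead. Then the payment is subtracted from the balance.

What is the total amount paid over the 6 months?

$162.05

# | Opening | Interest | Payment | End bal
1 | $144.05 | $5.00 | $33.22 | $115.83
2 | $115.83 | $4.00 | $32.22 | $87.61
3 | $87.61 | $3.00 | $31.22 | $59.39
4 | $59.39 | $3.00 | $31.22 | $31.17
5 | $31.17 | $2.00 | $30.22 | $2.95
6 | $2.95 | $1.00 | $3.95 | $0.00
Total paid: $162.05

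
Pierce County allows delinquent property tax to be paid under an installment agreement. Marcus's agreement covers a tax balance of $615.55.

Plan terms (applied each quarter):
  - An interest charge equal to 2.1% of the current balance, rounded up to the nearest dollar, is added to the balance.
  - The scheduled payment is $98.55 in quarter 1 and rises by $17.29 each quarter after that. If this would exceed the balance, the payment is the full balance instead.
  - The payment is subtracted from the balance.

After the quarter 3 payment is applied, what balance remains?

$302.03

Quarter 1: opening $615.55; interest $13.00 → $628.55; payment $98.55; balance $530.00
Quarter 2: opening $530.00; interest $12.00 → $542.00; payment $115.84; balance $426.16
Quarter 3: opening $426.16; interest $9.00 → $435.16; payment $133.13; balance $302.03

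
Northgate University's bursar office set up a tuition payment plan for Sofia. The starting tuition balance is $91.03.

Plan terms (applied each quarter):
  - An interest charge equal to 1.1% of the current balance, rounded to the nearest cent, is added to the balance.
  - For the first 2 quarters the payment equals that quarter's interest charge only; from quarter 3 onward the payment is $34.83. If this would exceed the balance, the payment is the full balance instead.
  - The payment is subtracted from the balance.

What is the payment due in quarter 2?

$1.00

Quarter 1: opening $91.03; interest $1.00 → $92.03; payment $1.00; balance $91.03
Quarter 2: opening $91.03; interest $1.00 → $92.03; payment $1.00; balance $91.03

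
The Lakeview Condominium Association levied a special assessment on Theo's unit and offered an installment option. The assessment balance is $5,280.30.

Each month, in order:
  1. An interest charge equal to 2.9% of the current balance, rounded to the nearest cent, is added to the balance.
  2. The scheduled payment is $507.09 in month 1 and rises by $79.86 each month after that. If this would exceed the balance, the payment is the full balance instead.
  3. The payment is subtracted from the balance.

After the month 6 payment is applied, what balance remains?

$1,751.24

Month 1: $5,280.30 +$153.13 interest = $5,433.43; pay $507.09 → $4,926.34
Month 2: $4,926.34 +$142.86 interest = $5,069.20; pay $586.95 → $4,482.25
Month 3: $4,482.25 +$129.99 interest = $4,612.24; pay $666.81 → $3,945.43
Month 4: $3,945.43 +$114.42 interest = $4,059.85; pay $746.67 → $3,313.18
Month 5: $3,313.18 +$96.08 interest = $3,409.26; pay $826.53 → $2,582.73
Month 6: $2,582.73 +$74.90 interest = $2,657.63; pay $906.39 → $1,751.24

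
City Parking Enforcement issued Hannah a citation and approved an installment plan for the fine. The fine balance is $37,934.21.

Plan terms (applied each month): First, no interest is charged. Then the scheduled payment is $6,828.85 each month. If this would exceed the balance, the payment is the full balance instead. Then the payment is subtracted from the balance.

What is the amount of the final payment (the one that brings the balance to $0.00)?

$3,789.96

Month 1: $37,934.21 − $6,828.85 → $31,105.36
Month 2: $31,105.36 − $6,828.85 → $24,276.51
Month 3: $24,276.51 − $6,828.85 → $17,447.66
Month 4: $17,447.66 − $6,828.85 → $10,618.81
Month 5: $10,618.81 − $6,828.85 → $3,789.96
Month 6: $3,789.96 − $3,789.96 → $0.00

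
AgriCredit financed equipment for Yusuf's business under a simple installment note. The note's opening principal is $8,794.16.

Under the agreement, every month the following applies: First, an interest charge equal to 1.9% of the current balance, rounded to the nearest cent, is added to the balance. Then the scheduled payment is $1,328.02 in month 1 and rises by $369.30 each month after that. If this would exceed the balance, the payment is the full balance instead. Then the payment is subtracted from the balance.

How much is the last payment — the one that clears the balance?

Month 1: opening $8,794.16; interest $167.09 → $8,961.25; payment $1,328.02; balance $7,633.23
Month 2: opening $7,633.23; interest $145.03 → $7,778.26; payment $1,697.32; balance $6,080.94
Month 3: opening $6,080.94; interest $115.54 → $6,196.48; payment $2,066.62; balance $4,129.86
Month 4: opening $4,129.86; interest $78.47 → $4,208.33; payment $2,435.92; balance $1,772.41
Month 5: opening $1,772.41; interest $33.68 → $1,806.09; payment $1,806.09; balance $0.00

$1,806.09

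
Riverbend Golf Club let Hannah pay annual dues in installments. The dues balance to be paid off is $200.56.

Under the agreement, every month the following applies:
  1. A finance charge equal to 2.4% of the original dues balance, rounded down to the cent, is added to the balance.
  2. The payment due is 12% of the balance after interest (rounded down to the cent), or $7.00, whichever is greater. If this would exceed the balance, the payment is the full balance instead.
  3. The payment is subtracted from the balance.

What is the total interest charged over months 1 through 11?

Month 1: opening $200.56; interest $4.81 → $205.37; payment $24.64; balance $180.73
Month 2: opening $180.73; interest $4.81 → $185.54; payment $22.26; balance $163.28
Month 3: opening $163.28; interest $4.81 → $168.09; payment $20.17; balance $147.92
Month 4: opening $147.92; interest $4.81 → $152.73; payment $18.32; balance $134.41
Month 5: opening $134.41; interest $4.81 → $139.22; payment $16.70; balance $122.52
Month 6: opening $122.52; interest $4.81 → $127.33; payment $15.27; balance $112.06
Month 7: opening $112.06; interest $4.81 → $116.87; payment $14.02; balance $102.85
Month 8: opening $102.85; interest $4.81 → $107.66; payment $12.91; balance $94.75
Month 9: opening $94.75; interest $4.81 → $99.56; payment $11.94; balance $87.62
Month 10: opening $87.62; interest $4.81 → $92.43; payment $11.09; balance $81.34
Month 11: opening $81.34; interest $4.81 → $86.15; payment $10.33; balance $75.82
Total interest: $4.81 + $4.81 + $4.81 + $4.81 + $4.81 + $4.81 + $4.81 + $4.81 + $4.81 + $4.81 + $4.81 = $52.91

$52.91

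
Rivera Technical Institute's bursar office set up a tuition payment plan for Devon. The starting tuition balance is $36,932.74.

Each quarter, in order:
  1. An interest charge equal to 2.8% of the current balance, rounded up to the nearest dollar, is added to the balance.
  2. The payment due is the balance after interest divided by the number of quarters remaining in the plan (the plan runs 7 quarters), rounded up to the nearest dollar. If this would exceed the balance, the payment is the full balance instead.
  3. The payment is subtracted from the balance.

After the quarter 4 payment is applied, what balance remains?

# | Opening | Interest | Payment | End bal
1 | $36,932.74 | $1,035.00 | $5,424.00 | $32,543.74
2 | $32,543.74 | $912.00 | $5,576.00 | $27,879.74
3 | $27,879.74 | $781.00 | $5,733.00 | $22,927.74
4 | $22,927.74 | $642.00 | $5,893.00 | $17,676.74

$17,676.74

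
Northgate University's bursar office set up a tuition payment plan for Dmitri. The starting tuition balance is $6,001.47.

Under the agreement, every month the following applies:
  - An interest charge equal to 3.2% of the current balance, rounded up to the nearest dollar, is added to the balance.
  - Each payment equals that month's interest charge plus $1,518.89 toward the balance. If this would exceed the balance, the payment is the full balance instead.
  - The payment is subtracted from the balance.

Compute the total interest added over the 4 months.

# | Opening | Interest | Payment | End bal
1 | $6,001.47 | $193.00 | $1,711.89 | $4,482.58
2 | $4,482.58 | $144.00 | $1,662.89 | $2,963.69
3 | $2,963.69 | $95.00 | $1,613.89 | $1,444.80
4 | $1,444.80 | $47.00 | $1,491.80 | $0.00
Total interest: $193.00 + $144.00 + $95.00 + $47.00 = $479.00

$479.00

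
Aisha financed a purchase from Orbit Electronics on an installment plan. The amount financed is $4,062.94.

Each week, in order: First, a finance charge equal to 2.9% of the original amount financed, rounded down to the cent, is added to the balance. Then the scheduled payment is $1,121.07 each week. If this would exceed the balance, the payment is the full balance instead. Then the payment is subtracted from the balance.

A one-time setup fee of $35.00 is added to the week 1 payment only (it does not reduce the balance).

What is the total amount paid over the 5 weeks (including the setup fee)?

$4,687.04

Week 1: opening $4,062.94; interest $117.82 → $4,180.76; payment $1,121.07 (+ $35.00 fee); balance $3,059.69
Week 2: opening $3,059.69; interest $117.82 → $3,177.51; payment $1,121.07; balance $2,056.44
Week 3: opening $2,056.44; interest $117.82 → $2,174.26; payment $1,121.07; balance $1,053.19
Week 4: opening $1,053.19; interest $117.82 → $1,171.01; payment $1,121.07; balance $49.94
Week 5: opening $49.94; interest $117.82 → $167.76; payment $167.76; balance $0.00
Total paid: $4,687.04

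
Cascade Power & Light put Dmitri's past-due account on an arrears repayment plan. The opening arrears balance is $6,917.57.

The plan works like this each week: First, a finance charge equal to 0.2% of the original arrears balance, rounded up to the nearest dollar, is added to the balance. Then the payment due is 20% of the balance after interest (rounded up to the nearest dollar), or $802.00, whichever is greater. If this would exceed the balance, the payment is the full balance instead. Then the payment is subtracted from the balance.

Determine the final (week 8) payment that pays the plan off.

# | Opening | Interest | Payment | End bal
1 | $6,917.57 | $14.00 | $1,387.00 | $5,544.57
2 | $5,544.57 | $14.00 | $1,112.00 | $4,446.57
3 | $4,446.57 | $14.00 | $893.00 | $3,567.57
4 | $3,567.57 | $14.00 | $802.00 | $2,779.57
5 | $2,779.57 | $14.00 | $802.00 | $1,991.57
6 | $1,991.57 | $14.00 | $802.00 | $1,203.57
7 | $1,203.57 | $14.00 | $802.00 | $415.57
8 | $415.57 | $14.00 | $429.57 | $0.00

$429.57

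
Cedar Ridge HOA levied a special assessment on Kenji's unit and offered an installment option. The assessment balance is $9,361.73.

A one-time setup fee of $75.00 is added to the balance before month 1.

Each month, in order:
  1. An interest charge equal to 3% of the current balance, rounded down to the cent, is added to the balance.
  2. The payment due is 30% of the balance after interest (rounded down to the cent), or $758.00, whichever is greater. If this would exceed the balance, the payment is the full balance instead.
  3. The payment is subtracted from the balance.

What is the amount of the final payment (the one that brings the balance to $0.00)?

$424.22

Month 1: opening $9,436.73; interest $283.10 → $9,719.83; payment $2,915.94; balance $6,803.89
Month 2: opening $6,803.89; interest $204.11 → $7,008.00; payment $2,102.40; balance $4,905.60
Month 3: opening $4,905.60; interest $147.16 → $5,052.76; payment $1,515.82; balance $3,536.94
Month 4: opening $3,536.94; interest $106.10 → $3,643.04; payment $1,092.91; balance $2,550.13
Month 5: opening $2,550.13; interest $76.50 → $2,626.63; payment $787.98; balance $1,838.65
Month 6: opening $1,838.65; interest $55.15 → $1,893.80; payment $758.00; balance $1,135.80
Month 7: opening $1,135.80; interest $34.07 → $1,169.87; payment $758.00; balance $411.87
Month 8: opening $411.87; interest $12.35 → $424.22; payment $424.22; balance $0.00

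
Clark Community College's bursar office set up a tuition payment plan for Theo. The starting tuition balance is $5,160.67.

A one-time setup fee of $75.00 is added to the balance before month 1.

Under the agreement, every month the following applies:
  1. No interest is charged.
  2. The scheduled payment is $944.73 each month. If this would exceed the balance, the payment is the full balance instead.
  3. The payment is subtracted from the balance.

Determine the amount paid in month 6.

Month 1: $5,235.67 − $944.73 → $4,290.94
Month 2: $4,290.94 − $944.73 → $3,346.21
Month 3: $3,346.21 − $944.73 → $2,401.48
Month 4: $2,401.48 − $944.73 → $1,456.75
Month 5: $1,456.75 − $944.73 → $512.02
Month 6: $512.02 − $512.02 → $0.00

$512.02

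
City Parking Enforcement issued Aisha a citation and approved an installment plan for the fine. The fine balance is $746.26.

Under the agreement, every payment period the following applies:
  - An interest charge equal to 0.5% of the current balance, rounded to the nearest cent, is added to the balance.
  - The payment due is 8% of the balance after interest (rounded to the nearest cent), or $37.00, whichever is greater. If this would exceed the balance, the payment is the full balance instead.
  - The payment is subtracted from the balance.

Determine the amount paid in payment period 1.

Payment period 1: opening $746.26; interest $3.73 → $749.99; payment $60.00; balance $689.99

$60.00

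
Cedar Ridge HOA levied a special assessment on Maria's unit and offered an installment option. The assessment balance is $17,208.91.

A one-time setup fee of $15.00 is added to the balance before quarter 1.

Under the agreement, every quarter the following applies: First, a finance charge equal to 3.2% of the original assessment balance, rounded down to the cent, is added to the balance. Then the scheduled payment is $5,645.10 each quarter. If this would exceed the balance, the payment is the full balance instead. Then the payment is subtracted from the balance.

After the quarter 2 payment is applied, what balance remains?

$7,035.07

Quarter 1: $17,223.91 +$550.68 interest = $17,774.59; pay $5,645.10 → $12,129.49
Quarter 2: $12,129.49 +$550.68 interest = $12,680.17; pay $5,645.10 → $7,035.07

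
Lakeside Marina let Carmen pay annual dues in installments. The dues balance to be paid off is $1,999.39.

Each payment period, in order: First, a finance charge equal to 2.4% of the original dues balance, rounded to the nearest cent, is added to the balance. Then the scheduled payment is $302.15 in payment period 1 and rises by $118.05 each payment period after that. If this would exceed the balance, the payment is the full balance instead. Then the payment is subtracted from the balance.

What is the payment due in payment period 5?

Payment period 1: $1,999.39 +$47.99 interest = $2,047.38; pay $302.15 → $1,745.23
Payment period 2: $1,745.23 +$47.99 interest = $1,793.22; pay $420.20 → $1,373.02
Payment period 3: $1,373.02 +$47.99 interest = $1,421.01; pay $538.25 → $882.76
Payment period 4: $882.76 +$47.99 interest = $930.75; pay $656.30 → $274.45
Payment period 5: $274.45 +$47.99 interest = $322.44; pay $322.44 → $0.00

$322.44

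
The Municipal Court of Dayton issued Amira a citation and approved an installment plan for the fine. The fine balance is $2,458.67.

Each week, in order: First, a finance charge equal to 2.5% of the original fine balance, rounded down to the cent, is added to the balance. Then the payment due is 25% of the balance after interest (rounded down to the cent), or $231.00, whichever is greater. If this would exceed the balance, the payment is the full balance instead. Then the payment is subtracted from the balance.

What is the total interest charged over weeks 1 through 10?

Week 1: $2,458.67 +$61.46 interest = $2,520.13; pay $630.03 → $1,890.10
Week 2: $1,890.10 +$61.46 interest = $1,951.56; pay $487.89 → $1,463.67
Week 3: $1,463.67 +$61.46 interest = $1,525.13; pay $381.28 → $1,143.85
Week 4: $1,143.85 +$61.46 interest = $1,205.31; pay $301.32 → $903.99
Week 5: $903.99 +$61.46 interest = $965.45; pay $241.36 → $724.09
Week 6: $724.09 +$61.46 interest = $785.55; pay $231.00 → $554.55
Week 7: $554.55 +$61.46 interest = $616.01; pay $231.00 → $385.01
Week 8: $385.01 +$61.46 interest = $446.47; pay $231.00 → $215.47
Week 9: $215.47 +$61.46 interest = $276.93; pay $231.00 → $45.93
Week 10: $45.93 +$61.46 interest = $107.39; pay $107.39 → $0.00
Total interest: $61.46 + $61.46 + $61.46 + $61.46 + $61.46 + $61.46 + $61.46 + $61.46 + $61.46 + $61.46 = $614.60

$614.60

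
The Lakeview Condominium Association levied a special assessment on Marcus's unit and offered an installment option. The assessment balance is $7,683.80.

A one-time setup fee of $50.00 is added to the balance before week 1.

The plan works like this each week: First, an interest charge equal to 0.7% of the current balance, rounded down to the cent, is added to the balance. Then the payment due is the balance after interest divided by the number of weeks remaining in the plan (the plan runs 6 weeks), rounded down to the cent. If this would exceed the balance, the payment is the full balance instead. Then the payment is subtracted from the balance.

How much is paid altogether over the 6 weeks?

Week 1: opening $7,733.80; interest $54.13 → $7,787.93; payment $1,297.98; balance $6,489.95
Week 2: opening $6,489.95; interest $45.42 → $6,535.37; payment $1,307.07; balance $5,228.30
Week 3: opening $5,228.30; interest $36.59 → $5,264.89; payment $1,316.22; balance $3,948.67
Week 4: opening $3,948.67; interest $27.64 → $3,976.31; payment $1,325.43; balance $2,650.88
Week 5: opening $2,650.88; interest $18.55 → $2,669.43; payment $1,334.71; balance $1,334.72
Week 6: opening $1,334.72; interest $9.34 → $1,344.06; payment $1,344.06; balance $0.00
Total paid: $7,925.47

$7,925.47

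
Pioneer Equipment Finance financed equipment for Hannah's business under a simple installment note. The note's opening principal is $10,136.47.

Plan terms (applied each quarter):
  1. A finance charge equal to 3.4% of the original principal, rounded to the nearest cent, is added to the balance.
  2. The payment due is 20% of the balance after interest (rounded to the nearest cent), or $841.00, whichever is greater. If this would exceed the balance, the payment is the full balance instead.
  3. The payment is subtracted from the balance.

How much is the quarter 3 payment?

$1,465.65

# | Opening | Interest | Payment | End bal
1 | $10,136.47 | $344.64 | $2,096.22 | $8,384.89
2 | $8,384.89 | $344.64 | $1,745.91 | $6,983.62
3 | $6,983.62 | $344.64 | $1,465.65 | $5,862.61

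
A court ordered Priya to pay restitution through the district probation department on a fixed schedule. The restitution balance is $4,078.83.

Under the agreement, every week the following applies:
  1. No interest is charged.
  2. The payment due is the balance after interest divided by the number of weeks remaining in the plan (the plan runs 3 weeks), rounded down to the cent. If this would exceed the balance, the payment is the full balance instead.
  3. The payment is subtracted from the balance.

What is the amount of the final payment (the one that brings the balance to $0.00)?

# | Opening | Payment | End bal
1 | $4,078.83 | $1,359.61 | $2,719.22
2 | $2,719.22 | $1,359.61 | $1,359.61
3 | $1,359.61 | $1,359.61 | $0.00

$1,359.61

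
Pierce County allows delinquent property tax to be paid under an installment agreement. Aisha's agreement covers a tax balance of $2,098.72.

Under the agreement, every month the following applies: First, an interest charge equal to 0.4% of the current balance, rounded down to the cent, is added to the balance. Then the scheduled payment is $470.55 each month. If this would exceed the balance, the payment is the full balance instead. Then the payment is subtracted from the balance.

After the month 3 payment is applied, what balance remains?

$706.69

# | Opening | Interest | Payment | End bal
1 | $2,098.72 | $8.39 | $470.55 | $1,636.56
2 | $1,636.56 | $6.54 | $470.55 | $1,172.55
3 | $1,172.55 | $4.69 | $470.55 | $706.69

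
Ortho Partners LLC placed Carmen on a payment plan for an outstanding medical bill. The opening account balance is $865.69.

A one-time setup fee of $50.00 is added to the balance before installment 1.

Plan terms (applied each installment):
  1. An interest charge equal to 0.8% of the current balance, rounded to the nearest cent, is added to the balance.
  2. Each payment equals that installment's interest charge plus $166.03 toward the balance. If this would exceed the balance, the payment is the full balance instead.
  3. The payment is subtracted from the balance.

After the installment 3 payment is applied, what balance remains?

Installment 1: $915.69 +$7.33 interest = $923.02; pay $173.36 → $749.66
Installment 2: $749.66 +$6.00 interest = $755.66; pay $172.03 → $583.63
Installment 3: $583.63 +$4.67 interest = $588.30; pay $170.70 → $417.60

$417.60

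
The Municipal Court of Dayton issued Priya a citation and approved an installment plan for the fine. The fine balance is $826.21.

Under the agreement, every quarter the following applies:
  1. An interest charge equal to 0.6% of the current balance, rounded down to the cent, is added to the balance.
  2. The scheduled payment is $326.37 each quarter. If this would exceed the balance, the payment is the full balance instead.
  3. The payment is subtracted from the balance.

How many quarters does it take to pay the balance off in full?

3

Quarter 1: opening $826.21; interest $4.95 → $831.16; payment $326.37; balance $504.79
Quarter 2: opening $504.79; interest $3.02 → $507.81; payment $326.37; balance $181.44
Quarter 3: opening $181.44; interest $1.08 → $182.52; payment $182.52; balance $0.00
Balance reaches $0.00 in quarter 3.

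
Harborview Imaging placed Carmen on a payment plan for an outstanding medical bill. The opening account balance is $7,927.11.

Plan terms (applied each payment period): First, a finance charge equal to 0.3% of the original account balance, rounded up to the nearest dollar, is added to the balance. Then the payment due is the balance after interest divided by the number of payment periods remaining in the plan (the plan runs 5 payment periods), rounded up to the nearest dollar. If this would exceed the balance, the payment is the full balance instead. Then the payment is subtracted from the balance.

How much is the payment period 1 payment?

Payment period 1: opening $7,927.11; interest $24.00 → $7,951.11; payment $1,591.00; balance $6,360.11

$1,591.00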